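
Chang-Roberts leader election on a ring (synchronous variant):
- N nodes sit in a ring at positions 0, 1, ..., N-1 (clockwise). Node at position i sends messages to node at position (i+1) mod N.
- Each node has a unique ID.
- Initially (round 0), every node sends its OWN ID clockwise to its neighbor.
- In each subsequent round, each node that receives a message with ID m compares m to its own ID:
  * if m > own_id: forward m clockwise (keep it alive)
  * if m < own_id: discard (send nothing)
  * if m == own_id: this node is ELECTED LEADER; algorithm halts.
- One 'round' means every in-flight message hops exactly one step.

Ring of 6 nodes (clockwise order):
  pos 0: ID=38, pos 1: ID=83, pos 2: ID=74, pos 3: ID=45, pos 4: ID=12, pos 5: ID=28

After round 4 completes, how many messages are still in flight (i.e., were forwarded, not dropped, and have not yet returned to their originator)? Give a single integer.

Answer: 2

Derivation:
Round 1: pos1(id83) recv 38: drop; pos2(id74) recv 83: fwd; pos3(id45) recv 74: fwd; pos4(id12) recv 45: fwd; pos5(id28) recv 12: drop; pos0(id38) recv 28: drop
Round 2: pos3(id45) recv 83: fwd; pos4(id12) recv 74: fwd; pos5(id28) recv 45: fwd
Round 3: pos4(id12) recv 83: fwd; pos5(id28) recv 74: fwd; pos0(id38) recv 45: fwd
Round 4: pos5(id28) recv 83: fwd; pos0(id38) recv 74: fwd; pos1(id83) recv 45: drop
After round 4: 2 messages still in flight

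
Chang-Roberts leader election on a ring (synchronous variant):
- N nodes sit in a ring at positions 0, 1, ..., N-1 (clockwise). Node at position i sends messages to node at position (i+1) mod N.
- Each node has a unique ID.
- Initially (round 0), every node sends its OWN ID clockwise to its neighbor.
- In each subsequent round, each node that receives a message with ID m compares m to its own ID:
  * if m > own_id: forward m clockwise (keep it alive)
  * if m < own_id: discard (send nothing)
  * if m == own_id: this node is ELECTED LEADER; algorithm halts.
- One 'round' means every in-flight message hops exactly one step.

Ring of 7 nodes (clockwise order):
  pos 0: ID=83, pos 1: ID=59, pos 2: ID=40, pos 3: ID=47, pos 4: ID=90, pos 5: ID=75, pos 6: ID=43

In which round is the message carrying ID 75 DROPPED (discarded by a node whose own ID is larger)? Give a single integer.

Answer: 2

Derivation:
Round 1: pos1(id59) recv 83: fwd; pos2(id40) recv 59: fwd; pos3(id47) recv 40: drop; pos4(id90) recv 47: drop; pos5(id75) recv 90: fwd; pos6(id43) recv 75: fwd; pos0(id83) recv 43: drop
Round 2: pos2(id40) recv 83: fwd; pos3(id47) recv 59: fwd; pos6(id43) recv 90: fwd; pos0(id83) recv 75: drop
Round 3: pos3(id47) recv 83: fwd; pos4(id90) recv 59: drop; pos0(id83) recv 90: fwd
Round 4: pos4(id90) recv 83: drop; pos1(id59) recv 90: fwd
Round 5: pos2(id40) recv 90: fwd
Round 6: pos3(id47) recv 90: fwd
Round 7: pos4(id90) recv 90: ELECTED
Message ID 75 originates at pos 5; dropped at pos 0 in round 2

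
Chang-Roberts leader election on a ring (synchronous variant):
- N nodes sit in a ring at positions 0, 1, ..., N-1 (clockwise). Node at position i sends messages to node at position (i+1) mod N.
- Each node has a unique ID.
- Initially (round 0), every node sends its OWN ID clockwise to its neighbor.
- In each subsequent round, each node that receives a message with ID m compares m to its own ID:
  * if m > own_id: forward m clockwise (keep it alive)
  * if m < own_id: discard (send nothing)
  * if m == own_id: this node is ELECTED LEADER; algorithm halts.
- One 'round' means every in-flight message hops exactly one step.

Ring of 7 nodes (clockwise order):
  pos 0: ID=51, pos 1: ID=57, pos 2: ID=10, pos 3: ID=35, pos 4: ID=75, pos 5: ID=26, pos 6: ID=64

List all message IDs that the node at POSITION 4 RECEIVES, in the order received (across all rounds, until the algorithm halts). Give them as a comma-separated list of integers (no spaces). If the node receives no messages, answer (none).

Answer: 35,57,64,75

Derivation:
Round 1: pos1(id57) recv 51: drop; pos2(id10) recv 57: fwd; pos3(id35) recv 10: drop; pos4(id75) recv 35: drop; pos5(id26) recv 75: fwd; pos6(id64) recv 26: drop; pos0(id51) recv 64: fwd
Round 2: pos3(id35) recv 57: fwd; pos6(id64) recv 75: fwd; pos1(id57) recv 64: fwd
Round 3: pos4(id75) recv 57: drop; pos0(id51) recv 75: fwd; pos2(id10) recv 64: fwd
Round 4: pos1(id57) recv 75: fwd; pos3(id35) recv 64: fwd
Round 5: pos2(id10) recv 75: fwd; pos4(id75) recv 64: drop
Round 6: pos3(id35) recv 75: fwd
Round 7: pos4(id75) recv 75: ELECTED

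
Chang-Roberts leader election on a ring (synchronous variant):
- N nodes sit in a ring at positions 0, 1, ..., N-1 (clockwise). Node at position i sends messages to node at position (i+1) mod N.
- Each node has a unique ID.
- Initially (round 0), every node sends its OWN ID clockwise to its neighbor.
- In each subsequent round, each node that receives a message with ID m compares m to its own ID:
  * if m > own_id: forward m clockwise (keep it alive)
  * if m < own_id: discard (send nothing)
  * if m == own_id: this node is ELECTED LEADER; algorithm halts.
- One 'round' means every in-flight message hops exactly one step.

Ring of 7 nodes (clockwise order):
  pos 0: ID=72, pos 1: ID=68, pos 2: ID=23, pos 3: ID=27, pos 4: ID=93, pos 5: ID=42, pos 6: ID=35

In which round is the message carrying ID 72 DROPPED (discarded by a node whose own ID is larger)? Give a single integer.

Answer: 4

Derivation:
Round 1: pos1(id68) recv 72: fwd; pos2(id23) recv 68: fwd; pos3(id27) recv 23: drop; pos4(id93) recv 27: drop; pos5(id42) recv 93: fwd; pos6(id35) recv 42: fwd; pos0(id72) recv 35: drop
Round 2: pos2(id23) recv 72: fwd; pos3(id27) recv 68: fwd; pos6(id35) recv 93: fwd; pos0(id72) recv 42: drop
Round 3: pos3(id27) recv 72: fwd; pos4(id93) recv 68: drop; pos0(id72) recv 93: fwd
Round 4: pos4(id93) recv 72: drop; pos1(id68) recv 93: fwd
Round 5: pos2(id23) recv 93: fwd
Round 6: pos3(id27) recv 93: fwd
Round 7: pos4(id93) recv 93: ELECTED
Message ID 72 originates at pos 0; dropped at pos 4 in round 4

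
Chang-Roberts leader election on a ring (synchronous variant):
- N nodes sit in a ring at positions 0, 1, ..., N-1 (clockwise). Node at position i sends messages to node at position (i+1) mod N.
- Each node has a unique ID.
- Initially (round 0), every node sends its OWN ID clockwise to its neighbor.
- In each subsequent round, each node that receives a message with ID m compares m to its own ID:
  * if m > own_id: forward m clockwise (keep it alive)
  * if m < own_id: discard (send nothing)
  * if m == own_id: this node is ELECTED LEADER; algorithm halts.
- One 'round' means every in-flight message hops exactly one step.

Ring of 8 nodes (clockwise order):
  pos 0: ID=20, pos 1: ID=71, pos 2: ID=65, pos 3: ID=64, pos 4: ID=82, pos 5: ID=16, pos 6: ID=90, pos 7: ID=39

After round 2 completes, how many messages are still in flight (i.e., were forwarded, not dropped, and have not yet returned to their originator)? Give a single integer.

Round 1: pos1(id71) recv 20: drop; pos2(id65) recv 71: fwd; pos3(id64) recv 65: fwd; pos4(id82) recv 64: drop; pos5(id16) recv 82: fwd; pos6(id90) recv 16: drop; pos7(id39) recv 90: fwd; pos0(id20) recv 39: fwd
Round 2: pos3(id64) recv 71: fwd; pos4(id82) recv 65: drop; pos6(id90) recv 82: drop; pos0(id20) recv 90: fwd; pos1(id71) recv 39: drop
After round 2: 2 messages still in flight

Answer: 2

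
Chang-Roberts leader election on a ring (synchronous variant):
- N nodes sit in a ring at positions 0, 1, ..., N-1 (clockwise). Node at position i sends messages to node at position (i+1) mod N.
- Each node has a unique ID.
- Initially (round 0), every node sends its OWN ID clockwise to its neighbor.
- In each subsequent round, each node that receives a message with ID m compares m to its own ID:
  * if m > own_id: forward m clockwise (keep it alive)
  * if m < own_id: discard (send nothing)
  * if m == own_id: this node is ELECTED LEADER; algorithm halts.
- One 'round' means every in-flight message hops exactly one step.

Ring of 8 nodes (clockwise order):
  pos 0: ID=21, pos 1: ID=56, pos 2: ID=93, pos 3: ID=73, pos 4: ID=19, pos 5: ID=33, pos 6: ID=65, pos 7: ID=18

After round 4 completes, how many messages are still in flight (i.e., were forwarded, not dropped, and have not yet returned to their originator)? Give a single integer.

Answer: 2

Derivation:
Round 1: pos1(id56) recv 21: drop; pos2(id93) recv 56: drop; pos3(id73) recv 93: fwd; pos4(id19) recv 73: fwd; pos5(id33) recv 19: drop; pos6(id65) recv 33: drop; pos7(id18) recv 65: fwd; pos0(id21) recv 18: drop
Round 2: pos4(id19) recv 93: fwd; pos5(id33) recv 73: fwd; pos0(id21) recv 65: fwd
Round 3: pos5(id33) recv 93: fwd; pos6(id65) recv 73: fwd; pos1(id56) recv 65: fwd
Round 4: pos6(id65) recv 93: fwd; pos7(id18) recv 73: fwd; pos2(id93) recv 65: drop
After round 4: 2 messages still in flight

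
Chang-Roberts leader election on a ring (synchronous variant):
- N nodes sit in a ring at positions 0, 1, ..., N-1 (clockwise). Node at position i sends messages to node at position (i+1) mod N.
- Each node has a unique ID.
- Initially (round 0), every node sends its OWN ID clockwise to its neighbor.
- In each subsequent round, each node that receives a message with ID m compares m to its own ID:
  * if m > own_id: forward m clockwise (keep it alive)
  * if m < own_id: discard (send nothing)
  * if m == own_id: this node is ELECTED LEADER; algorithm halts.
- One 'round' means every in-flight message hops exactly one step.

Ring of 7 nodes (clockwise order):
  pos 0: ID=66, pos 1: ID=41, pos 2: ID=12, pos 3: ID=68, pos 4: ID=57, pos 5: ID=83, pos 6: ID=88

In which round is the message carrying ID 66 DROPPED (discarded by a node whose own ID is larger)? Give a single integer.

Round 1: pos1(id41) recv 66: fwd; pos2(id12) recv 41: fwd; pos3(id68) recv 12: drop; pos4(id57) recv 68: fwd; pos5(id83) recv 57: drop; pos6(id88) recv 83: drop; pos0(id66) recv 88: fwd
Round 2: pos2(id12) recv 66: fwd; pos3(id68) recv 41: drop; pos5(id83) recv 68: drop; pos1(id41) recv 88: fwd
Round 3: pos3(id68) recv 66: drop; pos2(id12) recv 88: fwd
Round 4: pos3(id68) recv 88: fwd
Round 5: pos4(id57) recv 88: fwd
Round 6: pos5(id83) recv 88: fwd
Round 7: pos6(id88) recv 88: ELECTED
Message ID 66 originates at pos 0; dropped at pos 3 in round 3

Answer: 3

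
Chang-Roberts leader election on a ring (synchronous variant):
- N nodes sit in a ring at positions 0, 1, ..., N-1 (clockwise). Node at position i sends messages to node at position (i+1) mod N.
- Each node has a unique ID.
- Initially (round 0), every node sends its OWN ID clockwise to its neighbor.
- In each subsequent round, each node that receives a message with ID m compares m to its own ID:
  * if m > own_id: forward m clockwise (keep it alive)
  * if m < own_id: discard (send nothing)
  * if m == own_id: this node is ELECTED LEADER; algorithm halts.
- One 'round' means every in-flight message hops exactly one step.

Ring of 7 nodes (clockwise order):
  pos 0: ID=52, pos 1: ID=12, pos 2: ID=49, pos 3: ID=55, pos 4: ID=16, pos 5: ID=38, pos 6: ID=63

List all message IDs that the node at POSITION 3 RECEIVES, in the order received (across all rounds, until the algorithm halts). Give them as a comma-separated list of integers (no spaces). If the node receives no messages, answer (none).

Answer: 49,52,63

Derivation:
Round 1: pos1(id12) recv 52: fwd; pos2(id49) recv 12: drop; pos3(id55) recv 49: drop; pos4(id16) recv 55: fwd; pos5(id38) recv 16: drop; pos6(id63) recv 38: drop; pos0(id52) recv 63: fwd
Round 2: pos2(id49) recv 52: fwd; pos5(id38) recv 55: fwd; pos1(id12) recv 63: fwd
Round 3: pos3(id55) recv 52: drop; pos6(id63) recv 55: drop; pos2(id49) recv 63: fwd
Round 4: pos3(id55) recv 63: fwd
Round 5: pos4(id16) recv 63: fwd
Round 6: pos5(id38) recv 63: fwd
Round 7: pos6(id63) recv 63: ELECTED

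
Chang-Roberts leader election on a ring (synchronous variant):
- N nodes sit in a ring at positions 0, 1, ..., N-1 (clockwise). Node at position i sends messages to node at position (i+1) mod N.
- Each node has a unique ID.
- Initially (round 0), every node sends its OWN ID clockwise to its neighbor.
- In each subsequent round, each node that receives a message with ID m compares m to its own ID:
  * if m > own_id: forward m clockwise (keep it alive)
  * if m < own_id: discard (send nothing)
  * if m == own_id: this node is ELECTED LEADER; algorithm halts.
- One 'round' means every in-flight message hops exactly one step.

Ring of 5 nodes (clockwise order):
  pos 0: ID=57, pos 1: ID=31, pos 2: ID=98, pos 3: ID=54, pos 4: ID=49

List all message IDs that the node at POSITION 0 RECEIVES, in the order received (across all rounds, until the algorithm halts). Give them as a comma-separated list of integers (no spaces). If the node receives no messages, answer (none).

Round 1: pos1(id31) recv 57: fwd; pos2(id98) recv 31: drop; pos3(id54) recv 98: fwd; pos4(id49) recv 54: fwd; pos0(id57) recv 49: drop
Round 2: pos2(id98) recv 57: drop; pos4(id49) recv 98: fwd; pos0(id57) recv 54: drop
Round 3: pos0(id57) recv 98: fwd
Round 4: pos1(id31) recv 98: fwd
Round 5: pos2(id98) recv 98: ELECTED

Answer: 49,54,98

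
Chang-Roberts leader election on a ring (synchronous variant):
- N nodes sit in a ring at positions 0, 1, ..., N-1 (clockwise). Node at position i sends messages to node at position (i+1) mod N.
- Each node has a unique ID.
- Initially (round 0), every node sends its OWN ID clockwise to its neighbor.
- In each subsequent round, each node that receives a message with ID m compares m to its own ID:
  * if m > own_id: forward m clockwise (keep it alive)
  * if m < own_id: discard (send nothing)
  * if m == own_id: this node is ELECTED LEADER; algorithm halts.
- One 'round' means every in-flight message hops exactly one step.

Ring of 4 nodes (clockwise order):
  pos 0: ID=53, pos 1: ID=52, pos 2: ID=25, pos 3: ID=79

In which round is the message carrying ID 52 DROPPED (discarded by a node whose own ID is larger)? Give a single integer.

Answer: 2

Derivation:
Round 1: pos1(id52) recv 53: fwd; pos2(id25) recv 52: fwd; pos3(id79) recv 25: drop; pos0(id53) recv 79: fwd
Round 2: pos2(id25) recv 53: fwd; pos3(id79) recv 52: drop; pos1(id52) recv 79: fwd
Round 3: pos3(id79) recv 53: drop; pos2(id25) recv 79: fwd
Round 4: pos3(id79) recv 79: ELECTED
Message ID 52 originates at pos 1; dropped at pos 3 in round 2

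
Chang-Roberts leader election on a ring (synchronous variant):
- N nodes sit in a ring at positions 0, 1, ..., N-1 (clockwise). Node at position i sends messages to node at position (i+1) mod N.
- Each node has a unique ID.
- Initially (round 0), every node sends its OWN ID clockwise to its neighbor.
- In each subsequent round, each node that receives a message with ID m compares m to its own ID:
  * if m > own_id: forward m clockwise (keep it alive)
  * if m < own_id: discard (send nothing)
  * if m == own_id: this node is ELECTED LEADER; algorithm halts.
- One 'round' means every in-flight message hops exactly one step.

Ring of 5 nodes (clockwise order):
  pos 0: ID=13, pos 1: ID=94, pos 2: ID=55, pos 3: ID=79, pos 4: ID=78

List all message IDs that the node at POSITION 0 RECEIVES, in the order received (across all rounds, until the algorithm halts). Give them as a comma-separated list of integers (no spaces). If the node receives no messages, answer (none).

Round 1: pos1(id94) recv 13: drop; pos2(id55) recv 94: fwd; pos3(id79) recv 55: drop; pos4(id78) recv 79: fwd; pos0(id13) recv 78: fwd
Round 2: pos3(id79) recv 94: fwd; pos0(id13) recv 79: fwd; pos1(id94) recv 78: drop
Round 3: pos4(id78) recv 94: fwd; pos1(id94) recv 79: drop
Round 4: pos0(id13) recv 94: fwd
Round 5: pos1(id94) recv 94: ELECTED

Answer: 78,79,94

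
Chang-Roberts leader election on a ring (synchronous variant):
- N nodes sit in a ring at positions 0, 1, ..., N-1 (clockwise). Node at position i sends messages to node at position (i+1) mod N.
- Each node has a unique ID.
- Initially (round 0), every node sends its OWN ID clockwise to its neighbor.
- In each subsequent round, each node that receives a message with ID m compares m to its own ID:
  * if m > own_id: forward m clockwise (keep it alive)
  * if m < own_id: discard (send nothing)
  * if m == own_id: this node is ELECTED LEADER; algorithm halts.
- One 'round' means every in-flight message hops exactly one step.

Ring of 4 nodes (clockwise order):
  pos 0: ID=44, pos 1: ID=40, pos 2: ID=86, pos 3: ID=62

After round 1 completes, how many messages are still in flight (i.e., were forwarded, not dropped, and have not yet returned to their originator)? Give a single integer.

Round 1: pos1(id40) recv 44: fwd; pos2(id86) recv 40: drop; pos3(id62) recv 86: fwd; pos0(id44) recv 62: fwd
After round 1: 3 messages still in flight

Answer: 3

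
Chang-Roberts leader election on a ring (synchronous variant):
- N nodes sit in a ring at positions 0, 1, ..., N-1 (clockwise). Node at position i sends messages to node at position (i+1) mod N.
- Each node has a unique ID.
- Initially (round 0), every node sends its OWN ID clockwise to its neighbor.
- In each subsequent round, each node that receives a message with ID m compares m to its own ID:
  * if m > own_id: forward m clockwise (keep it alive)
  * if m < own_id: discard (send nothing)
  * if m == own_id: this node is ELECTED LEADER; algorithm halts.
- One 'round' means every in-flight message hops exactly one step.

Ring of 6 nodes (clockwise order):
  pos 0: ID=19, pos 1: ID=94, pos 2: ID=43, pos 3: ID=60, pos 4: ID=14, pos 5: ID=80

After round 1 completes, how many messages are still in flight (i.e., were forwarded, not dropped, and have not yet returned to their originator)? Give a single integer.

Answer: 3

Derivation:
Round 1: pos1(id94) recv 19: drop; pos2(id43) recv 94: fwd; pos3(id60) recv 43: drop; pos4(id14) recv 60: fwd; pos5(id80) recv 14: drop; pos0(id19) recv 80: fwd
After round 1: 3 messages still in flight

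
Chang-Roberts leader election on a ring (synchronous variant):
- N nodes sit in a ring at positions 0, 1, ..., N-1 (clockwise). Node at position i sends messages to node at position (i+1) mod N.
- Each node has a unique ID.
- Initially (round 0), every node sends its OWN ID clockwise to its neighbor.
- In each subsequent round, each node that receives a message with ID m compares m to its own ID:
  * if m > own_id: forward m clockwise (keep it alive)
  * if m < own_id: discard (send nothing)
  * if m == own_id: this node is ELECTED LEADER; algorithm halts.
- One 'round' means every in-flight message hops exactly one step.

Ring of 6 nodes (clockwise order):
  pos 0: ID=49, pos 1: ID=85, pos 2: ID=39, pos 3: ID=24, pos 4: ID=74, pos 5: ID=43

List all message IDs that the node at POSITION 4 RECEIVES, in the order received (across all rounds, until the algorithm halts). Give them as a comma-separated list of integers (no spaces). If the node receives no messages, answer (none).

Answer: 24,39,85

Derivation:
Round 1: pos1(id85) recv 49: drop; pos2(id39) recv 85: fwd; pos3(id24) recv 39: fwd; pos4(id74) recv 24: drop; pos5(id43) recv 74: fwd; pos0(id49) recv 43: drop
Round 2: pos3(id24) recv 85: fwd; pos4(id74) recv 39: drop; pos0(id49) recv 74: fwd
Round 3: pos4(id74) recv 85: fwd; pos1(id85) recv 74: drop
Round 4: pos5(id43) recv 85: fwd
Round 5: pos0(id49) recv 85: fwd
Round 6: pos1(id85) recv 85: ELECTED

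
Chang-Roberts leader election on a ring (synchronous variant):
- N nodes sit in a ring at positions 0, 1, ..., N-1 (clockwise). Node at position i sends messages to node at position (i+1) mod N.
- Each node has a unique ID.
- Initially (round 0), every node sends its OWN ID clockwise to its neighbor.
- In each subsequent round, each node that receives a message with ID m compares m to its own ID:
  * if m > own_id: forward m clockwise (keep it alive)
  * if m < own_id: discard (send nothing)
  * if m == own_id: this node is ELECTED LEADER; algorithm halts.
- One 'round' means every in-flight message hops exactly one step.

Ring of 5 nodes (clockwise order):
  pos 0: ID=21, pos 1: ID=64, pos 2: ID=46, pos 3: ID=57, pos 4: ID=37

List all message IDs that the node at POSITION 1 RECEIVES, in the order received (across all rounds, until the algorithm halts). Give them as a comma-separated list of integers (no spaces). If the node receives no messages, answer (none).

Answer: 21,37,57,64

Derivation:
Round 1: pos1(id64) recv 21: drop; pos2(id46) recv 64: fwd; pos3(id57) recv 46: drop; pos4(id37) recv 57: fwd; pos0(id21) recv 37: fwd
Round 2: pos3(id57) recv 64: fwd; pos0(id21) recv 57: fwd; pos1(id64) recv 37: drop
Round 3: pos4(id37) recv 64: fwd; pos1(id64) recv 57: drop
Round 4: pos0(id21) recv 64: fwd
Round 5: pos1(id64) recv 64: ELECTED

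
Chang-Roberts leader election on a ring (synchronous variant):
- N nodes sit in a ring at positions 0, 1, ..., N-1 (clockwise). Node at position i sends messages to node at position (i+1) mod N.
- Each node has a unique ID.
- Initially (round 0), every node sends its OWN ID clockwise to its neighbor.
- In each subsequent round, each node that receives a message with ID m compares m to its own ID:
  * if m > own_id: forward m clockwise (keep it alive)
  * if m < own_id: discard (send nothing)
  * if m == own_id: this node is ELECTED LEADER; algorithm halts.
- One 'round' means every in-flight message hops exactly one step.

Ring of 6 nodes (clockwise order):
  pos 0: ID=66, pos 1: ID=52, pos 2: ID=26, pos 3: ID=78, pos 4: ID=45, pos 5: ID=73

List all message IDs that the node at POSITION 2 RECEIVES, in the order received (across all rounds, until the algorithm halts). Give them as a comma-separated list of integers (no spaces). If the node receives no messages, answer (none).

Round 1: pos1(id52) recv 66: fwd; pos2(id26) recv 52: fwd; pos3(id78) recv 26: drop; pos4(id45) recv 78: fwd; pos5(id73) recv 45: drop; pos0(id66) recv 73: fwd
Round 2: pos2(id26) recv 66: fwd; pos3(id78) recv 52: drop; pos5(id73) recv 78: fwd; pos1(id52) recv 73: fwd
Round 3: pos3(id78) recv 66: drop; pos0(id66) recv 78: fwd; pos2(id26) recv 73: fwd
Round 4: pos1(id52) recv 78: fwd; pos3(id78) recv 73: drop
Round 5: pos2(id26) recv 78: fwd
Round 6: pos3(id78) recv 78: ELECTED

Answer: 52,66,73,78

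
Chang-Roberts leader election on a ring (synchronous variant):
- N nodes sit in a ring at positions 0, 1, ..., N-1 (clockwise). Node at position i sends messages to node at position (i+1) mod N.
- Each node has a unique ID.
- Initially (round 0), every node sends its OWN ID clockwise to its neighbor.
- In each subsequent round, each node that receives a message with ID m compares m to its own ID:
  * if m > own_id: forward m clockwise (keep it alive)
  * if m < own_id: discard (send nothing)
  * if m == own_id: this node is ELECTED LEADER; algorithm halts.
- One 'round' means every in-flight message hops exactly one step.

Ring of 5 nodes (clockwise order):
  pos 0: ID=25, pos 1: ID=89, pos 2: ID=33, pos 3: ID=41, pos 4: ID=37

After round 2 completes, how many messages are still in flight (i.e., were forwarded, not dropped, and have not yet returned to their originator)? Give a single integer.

Round 1: pos1(id89) recv 25: drop; pos2(id33) recv 89: fwd; pos3(id41) recv 33: drop; pos4(id37) recv 41: fwd; pos0(id25) recv 37: fwd
Round 2: pos3(id41) recv 89: fwd; pos0(id25) recv 41: fwd; pos1(id89) recv 37: drop
After round 2: 2 messages still in flight

Answer: 2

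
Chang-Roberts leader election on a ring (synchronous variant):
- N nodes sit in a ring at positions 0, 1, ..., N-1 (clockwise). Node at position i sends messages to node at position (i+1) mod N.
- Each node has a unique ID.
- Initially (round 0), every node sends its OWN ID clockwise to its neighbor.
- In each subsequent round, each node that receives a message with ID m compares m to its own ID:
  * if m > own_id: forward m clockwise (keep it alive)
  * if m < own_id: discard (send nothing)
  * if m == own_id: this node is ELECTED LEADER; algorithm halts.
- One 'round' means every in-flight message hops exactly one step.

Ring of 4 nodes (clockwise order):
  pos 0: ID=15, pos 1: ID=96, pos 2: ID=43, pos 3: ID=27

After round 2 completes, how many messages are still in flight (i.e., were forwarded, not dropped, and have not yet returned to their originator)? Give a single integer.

Answer: 2

Derivation:
Round 1: pos1(id96) recv 15: drop; pos2(id43) recv 96: fwd; pos3(id27) recv 43: fwd; pos0(id15) recv 27: fwd
Round 2: pos3(id27) recv 96: fwd; pos0(id15) recv 43: fwd; pos1(id96) recv 27: drop
After round 2: 2 messages still in flight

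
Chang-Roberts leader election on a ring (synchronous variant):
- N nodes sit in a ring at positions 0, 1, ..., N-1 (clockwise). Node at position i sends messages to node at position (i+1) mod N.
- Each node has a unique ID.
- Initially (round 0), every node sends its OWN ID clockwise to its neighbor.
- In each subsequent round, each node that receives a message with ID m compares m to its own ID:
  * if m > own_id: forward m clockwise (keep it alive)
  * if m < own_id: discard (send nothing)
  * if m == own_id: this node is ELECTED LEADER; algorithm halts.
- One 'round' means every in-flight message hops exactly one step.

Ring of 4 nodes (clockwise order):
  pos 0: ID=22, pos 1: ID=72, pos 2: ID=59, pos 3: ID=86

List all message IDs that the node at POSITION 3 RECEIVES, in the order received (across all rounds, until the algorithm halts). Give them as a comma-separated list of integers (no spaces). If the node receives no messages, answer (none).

Round 1: pos1(id72) recv 22: drop; pos2(id59) recv 72: fwd; pos3(id86) recv 59: drop; pos0(id22) recv 86: fwd
Round 2: pos3(id86) recv 72: drop; pos1(id72) recv 86: fwd
Round 3: pos2(id59) recv 86: fwd
Round 4: pos3(id86) recv 86: ELECTED

Answer: 59,72,86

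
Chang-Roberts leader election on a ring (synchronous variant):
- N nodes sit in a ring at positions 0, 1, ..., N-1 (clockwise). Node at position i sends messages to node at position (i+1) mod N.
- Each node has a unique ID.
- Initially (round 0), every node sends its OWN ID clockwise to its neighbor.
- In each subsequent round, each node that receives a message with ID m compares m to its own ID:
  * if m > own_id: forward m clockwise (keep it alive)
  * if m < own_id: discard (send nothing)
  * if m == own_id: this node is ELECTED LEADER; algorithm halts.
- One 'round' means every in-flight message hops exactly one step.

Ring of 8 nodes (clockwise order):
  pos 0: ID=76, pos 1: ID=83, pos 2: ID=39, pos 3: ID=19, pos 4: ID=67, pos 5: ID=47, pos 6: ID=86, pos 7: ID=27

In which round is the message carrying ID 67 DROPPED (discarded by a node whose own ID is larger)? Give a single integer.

Answer: 2

Derivation:
Round 1: pos1(id83) recv 76: drop; pos2(id39) recv 83: fwd; pos3(id19) recv 39: fwd; pos4(id67) recv 19: drop; pos5(id47) recv 67: fwd; pos6(id86) recv 47: drop; pos7(id27) recv 86: fwd; pos0(id76) recv 27: drop
Round 2: pos3(id19) recv 83: fwd; pos4(id67) recv 39: drop; pos6(id86) recv 67: drop; pos0(id76) recv 86: fwd
Round 3: pos4(id67) recv 83: fwd; pos1(id83) recv 86: fwd
Round 4: pos5(id47) recv 83: fwd; pos2(id39) recv 86: fwd
Round 5: pos6(id86) recv 83: drop; pos3(id19) recv 86: fwd
Round 6: pos4(id67) recv 86: fwd
Round 7: pos5(id47) recv 86: fwd
Round 8: pos6(id86) recv 86: ELECTED
Message ID 67 originates at pos 4; dropped at pos 6 in round 2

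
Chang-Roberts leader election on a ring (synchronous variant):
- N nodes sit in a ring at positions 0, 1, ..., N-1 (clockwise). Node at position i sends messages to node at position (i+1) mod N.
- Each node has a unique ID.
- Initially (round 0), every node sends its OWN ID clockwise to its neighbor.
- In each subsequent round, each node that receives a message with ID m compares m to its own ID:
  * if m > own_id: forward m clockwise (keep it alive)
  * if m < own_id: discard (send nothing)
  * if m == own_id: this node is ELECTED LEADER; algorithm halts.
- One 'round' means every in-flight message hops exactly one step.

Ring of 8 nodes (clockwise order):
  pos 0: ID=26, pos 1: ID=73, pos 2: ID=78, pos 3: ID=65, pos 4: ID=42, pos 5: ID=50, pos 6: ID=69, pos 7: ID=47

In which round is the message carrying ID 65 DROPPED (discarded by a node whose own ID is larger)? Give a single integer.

Answer: 3

Derivation:
Round 1: pos1(id73) recv 26: drop; pos2(id78) recv 73: drop; pos3(id65) recv 78: fwd; pos4(id42) recv 65: fwd; pos5(id50) recv 42: drop; pos6(id69) recv 50: drop; pos7(id47) recv 69: fwd; pos0(id26) recv 47: fwd
Round 2: pos4(id42) recv 78: fwd; pos5(id50) recv 65: fwd; pos0(id26) recv 69: fwd; pos1(id73) recv 47: drop
Round 3: pos5(id50) recv 78: fwd; pos6(id69) recv 65: drop; pos1(id73) recv 69: drop
Round 4: pos6(id69) recv 78: fwd
Round 5: pos7(id47) recv 78: fwd
Round 6: pos0(id26) recv 78: fwd
Round 7: pos1(id73) recv 78: fwd
Round 8: pos2(id78) recv 78: ELECTED
Message ID 65 originates at pos 3; dropped at pos 6 in round 3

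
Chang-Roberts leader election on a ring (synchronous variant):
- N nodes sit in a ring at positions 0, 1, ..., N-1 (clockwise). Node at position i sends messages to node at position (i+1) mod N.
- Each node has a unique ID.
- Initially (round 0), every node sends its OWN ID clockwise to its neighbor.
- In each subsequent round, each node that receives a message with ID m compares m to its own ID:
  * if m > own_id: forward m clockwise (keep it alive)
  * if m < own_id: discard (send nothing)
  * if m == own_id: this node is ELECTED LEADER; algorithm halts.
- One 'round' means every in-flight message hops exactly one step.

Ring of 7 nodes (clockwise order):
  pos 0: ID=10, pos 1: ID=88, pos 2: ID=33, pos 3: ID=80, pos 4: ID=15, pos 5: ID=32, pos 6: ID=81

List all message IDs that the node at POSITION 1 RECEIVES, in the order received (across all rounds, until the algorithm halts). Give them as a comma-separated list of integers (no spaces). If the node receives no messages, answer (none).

Round 1: pos1(id88) recv 10: drop; pos2(id33) recv 88: fwd; pos3(id80) recv 33: drop; pos4(id15) recv 80: fwd; pos5(id32) recv 15: drop; pos6(id81) recv 32: drop; pos0(id10) recv 81: fwd
Round 2: pos3(id80) recv 88: fwd; pos5(id32) recv 80: fwd; pos1(id88) recv 81: drop
Round 3: pos4(id15) recv 88: fwd; pos6(id81) recv 80: drop
Round 4: pos5(id32) recv 88: fwd
Round 5: pos6(id81) recv 88: fwd
Round 6: pos0(id10) recv 88: fwd
Round 7: pos1(id88) recv 88: ELECTED

Answer: 10,81,88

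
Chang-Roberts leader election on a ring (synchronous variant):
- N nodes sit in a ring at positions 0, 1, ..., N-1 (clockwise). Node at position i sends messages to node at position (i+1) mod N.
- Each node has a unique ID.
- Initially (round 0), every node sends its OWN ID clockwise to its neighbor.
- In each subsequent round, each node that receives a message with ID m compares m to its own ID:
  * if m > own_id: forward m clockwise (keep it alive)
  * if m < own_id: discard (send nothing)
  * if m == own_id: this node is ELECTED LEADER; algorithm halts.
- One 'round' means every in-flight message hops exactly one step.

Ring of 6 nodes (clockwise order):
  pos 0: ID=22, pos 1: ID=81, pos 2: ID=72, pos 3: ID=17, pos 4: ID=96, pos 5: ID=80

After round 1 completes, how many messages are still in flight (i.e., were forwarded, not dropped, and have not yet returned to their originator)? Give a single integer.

Answer: 4

Derivation:
Round 1: pos1(id81) recv 22: drop; pos2(id72) recv 81: fwd; pos3(id17) recv 72: fwd; pos4(id96) recv 17: drop; pos5(id80) recv 96: fwd; pos0(id22) recv 80: fwd
After round 1: 4 messages still in flight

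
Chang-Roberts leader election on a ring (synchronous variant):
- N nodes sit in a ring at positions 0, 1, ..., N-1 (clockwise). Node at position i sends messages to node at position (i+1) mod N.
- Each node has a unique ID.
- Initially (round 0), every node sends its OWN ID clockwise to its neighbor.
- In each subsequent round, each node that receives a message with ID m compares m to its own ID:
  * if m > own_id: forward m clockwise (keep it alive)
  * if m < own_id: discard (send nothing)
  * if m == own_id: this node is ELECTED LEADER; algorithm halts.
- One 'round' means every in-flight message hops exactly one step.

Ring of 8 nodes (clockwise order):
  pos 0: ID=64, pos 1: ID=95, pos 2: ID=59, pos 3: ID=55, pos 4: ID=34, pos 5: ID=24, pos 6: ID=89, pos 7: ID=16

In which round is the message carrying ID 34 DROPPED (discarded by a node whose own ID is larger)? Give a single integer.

Answer: 2

Derivation:
Round 1: pos1(id95) recv 64: drop; pos2(id59) recv 95: fwd; pos3(id55) recv 59: fwd; pos4(id34) recv 55: fwd; pos5(id24) recv 34: fwd; pos6(id89) recv 24: drop; pos7(id16) recv 89: fwd; pos0(id64) recv 16: drop
Round 2: pos3(id55) recv 95: fwd; pos4(id34) recv 59: fwd; pos5(id24) recv 55: fwd; pos6(id89) recv 34: drop; pos0(id64) recv 89: fwd
Round 3: pos4(id34) recv 95: fwd; pos5(id24) recv 59: fwd; pos6(id89) recv 55: drop; pos1(id95) recv 89: drop
Round 4: pos5(id24) recv 95: fwd; pos6(id89) recv 59: drop
Round 5: pos6(id89) recv 95: fwd
Round 6: pos7(id16) recv 95: fwd
Round 7: pos0(id64) recv 95: fwd
Round 8: pos1(id95) recv 95: ELECTED
Message ID 34 originates at pos 4; dropped at pos 6 in round 2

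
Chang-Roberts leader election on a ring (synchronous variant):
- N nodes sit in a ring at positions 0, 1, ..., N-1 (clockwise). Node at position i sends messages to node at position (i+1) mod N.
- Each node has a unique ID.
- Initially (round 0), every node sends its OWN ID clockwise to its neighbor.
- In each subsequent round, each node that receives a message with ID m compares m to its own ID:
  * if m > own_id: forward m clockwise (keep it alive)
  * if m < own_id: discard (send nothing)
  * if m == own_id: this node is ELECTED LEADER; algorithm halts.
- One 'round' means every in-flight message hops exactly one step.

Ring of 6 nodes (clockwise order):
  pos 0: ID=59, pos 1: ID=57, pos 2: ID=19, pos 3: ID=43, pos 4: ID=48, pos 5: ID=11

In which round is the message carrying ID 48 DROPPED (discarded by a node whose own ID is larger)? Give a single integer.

Answer: 2

Derivation:
Round 1: pos1(id57) recv 59: fwd; pos2(id19) recv 57: fwd; pos3(id43) recv 19: drop; pos4(id48) recv 43: drop; pos5(id11) recv 48: fwd; pos0(id59) recv 11: drop
Round 2: pos2(id19) recv 59: fwd; pos3(id43) recv 57: fwd; pos0(id59) recv 48: drop
Round 3: pos3(id43) recv 59: fwd; pos4(id48) recv 57: fwd
Round 4: pos4(id48) recv 59: fwd; pos5(id11) recv 57: fwd
Round 5: pos5(id11) recv 59: fwd; pos0(id59) recv 57: drop
Round 6: pos0(id59) recv 59: ELECTED
Message ID 48 originates at pos 4; dropped at pos 0 in round 2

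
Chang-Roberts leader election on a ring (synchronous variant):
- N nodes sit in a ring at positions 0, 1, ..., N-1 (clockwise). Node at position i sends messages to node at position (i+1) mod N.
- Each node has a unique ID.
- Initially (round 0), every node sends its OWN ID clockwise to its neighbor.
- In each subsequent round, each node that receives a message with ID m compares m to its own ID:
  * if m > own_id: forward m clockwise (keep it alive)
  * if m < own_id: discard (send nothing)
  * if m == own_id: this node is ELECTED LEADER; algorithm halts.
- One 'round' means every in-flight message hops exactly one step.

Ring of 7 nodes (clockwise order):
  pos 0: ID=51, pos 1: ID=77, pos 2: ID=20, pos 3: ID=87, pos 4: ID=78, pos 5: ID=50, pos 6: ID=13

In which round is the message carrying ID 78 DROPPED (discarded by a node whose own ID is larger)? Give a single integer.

Round 1: pos1(id77) recv 51: drop; pos2(id20) recv 77: fwd; pos3(id87) recv 20: drop; pos4(id78) recv 87: fwd; pos5(id50) recv 78: fwd; pos6(id13) recv 50: fwd; pos0(id51) recv 13: drop
Round 2: pos3(id87) recv 77: drop; pos5(id50) recv 87: fwd; pos6(id13) recv 78: fwd; pos0(id51) recv 50: drop
Round 3: pos6(id13) recv 87: fwd; pos0(id51) recv 78: fwd
Round 4: pos0(id51) recv 87: fwd; pos1(id77) recv 78: fwd
Round 5: pos1(id77) recv 87: fwd; pos2(id20) recv 78: fwd
Round 6: pos2(id20) recv 87: fwd; pos3(id87) recv 78: drop
Round 7: pos3(id87) recv 87: ELECTED
Message ID 78 originates at pos 4; dropped at pos 3 in round 6

Answer: 6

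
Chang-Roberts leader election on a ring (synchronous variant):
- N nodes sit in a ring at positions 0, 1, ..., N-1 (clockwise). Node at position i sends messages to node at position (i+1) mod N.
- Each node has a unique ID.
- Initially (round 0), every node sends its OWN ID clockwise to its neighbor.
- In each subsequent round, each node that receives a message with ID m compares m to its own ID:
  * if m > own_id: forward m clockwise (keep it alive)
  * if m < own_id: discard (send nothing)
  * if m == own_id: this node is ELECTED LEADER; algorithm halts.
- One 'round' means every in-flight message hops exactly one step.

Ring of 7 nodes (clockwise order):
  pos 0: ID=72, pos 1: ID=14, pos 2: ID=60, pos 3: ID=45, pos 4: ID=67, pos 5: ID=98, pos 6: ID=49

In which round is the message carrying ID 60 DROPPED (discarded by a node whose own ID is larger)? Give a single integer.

Answer: 2

Derivation:
Round 1: pos1(id14) recv 72: fwd; pos2(id60) recv 14: drop; pos3(id45) recv 60: fwd; pos4(id67) recv 45: drop; pos5(id98) recv 67: drop; pos6(id49) recv 98: fwd; pos0(id72) recv 49: drop
Round 2: pos2(id60) recv 72: fwd; pos4(id67) recv 60: drop; pos0(id72) recv 98: fwd
Round 3: pos3(id45) recv 72: fwd; pos1(id14) recv 98: fwd
Round 4: pos4(id67) recv 72: fwd; pos2(id60) recv 98: fwd
Round 5: pos5(id98) recv 72: drop; pos3(id45) recv 98: fwd
Round 6: pos4(id67) recv 98: fwd
Round 7: pos5(id98) recv 98: ELECTED
Message ID 60 originates at pos 2; dropped at pos 4 in round 2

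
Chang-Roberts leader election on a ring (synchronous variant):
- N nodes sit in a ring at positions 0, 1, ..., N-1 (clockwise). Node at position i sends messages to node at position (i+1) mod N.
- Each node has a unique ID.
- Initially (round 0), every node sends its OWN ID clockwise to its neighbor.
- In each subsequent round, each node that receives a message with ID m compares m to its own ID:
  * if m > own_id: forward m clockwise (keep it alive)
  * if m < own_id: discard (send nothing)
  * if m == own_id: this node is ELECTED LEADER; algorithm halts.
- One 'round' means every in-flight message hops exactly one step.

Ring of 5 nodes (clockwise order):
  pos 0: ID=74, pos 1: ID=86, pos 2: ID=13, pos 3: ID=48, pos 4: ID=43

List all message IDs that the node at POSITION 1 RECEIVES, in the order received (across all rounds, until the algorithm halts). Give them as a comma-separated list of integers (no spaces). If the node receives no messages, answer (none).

Answer: 74,86

Derivation:
Round 1: pos1(id86) recv 74: drop; pos2(id13) recv 86: fwd; pos3(id48) recv 13: drop; pos4(id43) recv 48: fwd; pos0(id74) recv 43: drop
Round 2: pos3(id48) recv 86: fwd; pos0(id74) recv 48: drop
Round 3: pos4(id43) recv 86: fwd
Round 4: pos0(id74) recv 86: fwd
Round 5: pos1(id86) recv 86: ELECTED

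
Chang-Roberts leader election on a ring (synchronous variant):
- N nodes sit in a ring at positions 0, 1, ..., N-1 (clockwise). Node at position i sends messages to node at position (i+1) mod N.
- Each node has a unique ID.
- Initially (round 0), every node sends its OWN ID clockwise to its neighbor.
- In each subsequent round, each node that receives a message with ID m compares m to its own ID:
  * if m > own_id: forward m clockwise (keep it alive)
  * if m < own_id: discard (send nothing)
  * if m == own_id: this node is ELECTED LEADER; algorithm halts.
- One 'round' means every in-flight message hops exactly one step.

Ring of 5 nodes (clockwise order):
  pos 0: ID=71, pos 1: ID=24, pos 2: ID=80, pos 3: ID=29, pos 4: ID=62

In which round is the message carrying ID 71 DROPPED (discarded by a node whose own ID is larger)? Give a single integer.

Round 1: pos1(id24) recv 71: fwd; pos2(id80) recv 24: drop; pos3(id29) recv 80: fwd; pos4(id62) recv 29: drop; pos0(id71) recv 62: drop
Round 2: pos2(id80) recv 71: drop; pos4(id62) recv 80: fwd
Round 3: pos0(id71) recv 80: fwd
Round 4: pos1(id24) recv 80: fwd
Round 5: pos2(id80) recv 80: ELECTED
Message ID 71 originates at pos 0; dropped at pos 2 in round 2

Answer: 2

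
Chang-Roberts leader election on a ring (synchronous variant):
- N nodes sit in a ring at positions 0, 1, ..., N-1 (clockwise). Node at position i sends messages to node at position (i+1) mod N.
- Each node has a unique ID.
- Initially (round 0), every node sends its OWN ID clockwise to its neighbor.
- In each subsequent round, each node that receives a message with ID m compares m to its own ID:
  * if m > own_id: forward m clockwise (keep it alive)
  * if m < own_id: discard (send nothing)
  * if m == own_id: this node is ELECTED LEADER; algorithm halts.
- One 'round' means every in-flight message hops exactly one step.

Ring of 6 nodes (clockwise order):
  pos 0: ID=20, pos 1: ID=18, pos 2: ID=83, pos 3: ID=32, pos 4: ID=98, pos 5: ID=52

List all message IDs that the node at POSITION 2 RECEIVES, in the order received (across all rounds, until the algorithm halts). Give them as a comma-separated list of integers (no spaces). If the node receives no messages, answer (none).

Answer: 18,20,52,98

Derivation:
Round 1: pos1(id18) recv 20: fwd; pos2(id83) recv 18: drop; pos3(id32) recv 83: fwd; pos4(id98) recv 32: drop; pos5(id52) recv 98: fwd; pos0(id20) recv 52: fwd
Round 2: pos2(id83) recv 20: drop; pos4(id98) recv 83: drop; pos0(id20) recv 98: fwd; pos1(id18) recv 52: fwd
Round 3: pos1(id18) recv 98: fwd; pos2(id83) recv 52: drop
Round 4: pos2(id83) recv 98: fwd
Round 5: pos3(id32) recv 98: fwd
Round 6: pos4(id98) recv 98: ELECTED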